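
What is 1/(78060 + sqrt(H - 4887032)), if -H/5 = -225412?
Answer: 6505/508093631 - I*sqrt(939993)/3048561786 ≈ 1.2803e-5 - 3.1803e-7*I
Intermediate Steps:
H = 1127060 (H = -5*(-225412) = 1127060)
1/(78060 + sqrt(H - 4887032)) = 1/(78060 + sqrt(1127060 - 4887032)) = 1/(78060 + sqrt(-3759972)) = 1/(78060 + 2*I*sqrt(939993))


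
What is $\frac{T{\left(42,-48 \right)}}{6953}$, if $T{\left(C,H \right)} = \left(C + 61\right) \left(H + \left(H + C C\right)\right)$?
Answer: $\frac{171804}{6953} \approx 24.709$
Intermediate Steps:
$T{\left(C,H \right)} = \left(61 + C\right) \left(C^{2} + 2 H\right)$ ($T{\left(C,H \right)} = \left(61 + C\right) \left(H + \left(H + C^{2}\right)\right) = \left(61 + C\right) \left(C^{2} + 2 H\right)$)
$\frac{T{\left(42,-48 \right)}}{6953} = \frac{42^{3} + 61 \cdot 42^{2} + 122 \left(-48\right) + 2 \cdot 42 \left(-48\right)}{6953} = \left(74088 + 61 \cdot 1764 - 5856 - 4032\right) \frac{1}{6953} = \left(74088 + 107604 - 5856 - 4032\right) \frac{1}{6953} = 171804 \cdot \frac{1}{6953} = \frac{171804}{6953}$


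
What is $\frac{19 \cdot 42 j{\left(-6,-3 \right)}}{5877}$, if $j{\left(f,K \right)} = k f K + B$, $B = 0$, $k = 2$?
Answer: $\frac{3192}{653} \approx 4.8882$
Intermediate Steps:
$j{\left(f,K \right)} = 2 K f$ ($j{\left(f,K \right)} = 2 f K + 0 = 2 K f + 0 = 2 K f$)
$\frac{19 \cdot 42 j{\left(-6,-3 \right)}}{5877} = \frac{19 \cdot 42 \cdot 2 \left(-3\right) \left(-6\right)}{5877} = 798 \cdot 36 \cdot \frac{1}{5877} = 28728 \cdot \frac{1}{5877} = \frac{3192}{653}$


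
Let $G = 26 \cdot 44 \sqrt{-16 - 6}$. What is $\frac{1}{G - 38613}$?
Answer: $- \frac{38613}{1519755961} - \frac{1144 i \sqrt{22}}{1519755961} \approx -2.5407 \cdot 10^{-5} - 3.5307 \cdot 10^{-6} i$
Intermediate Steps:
$G = 1144 i \sqrt{22}$ ($G = 1144 \sqrt{-22} = 1144 i \sqrt{22} \approx 5365.8 i$)
$\frac{1}{G - 38613} = \frac{1}{1144 i \sqrt{22} - 38613} = \frac{1}{-38613 + 1144 i \sqrt{22}}$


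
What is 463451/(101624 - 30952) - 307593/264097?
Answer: 100657806251/18664263184 ≈ 5.3931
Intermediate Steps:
463451/(101624 - 30952) - 307593/264097 = 463451/70672 - 307593*1/264097 = 463451*(1/70672) - 307593/264097 = 463451/70672 - 307593/264097 = 100657806251/18664263184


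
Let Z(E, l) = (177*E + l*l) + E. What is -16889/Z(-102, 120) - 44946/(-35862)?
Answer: 129081749/22449612 ≈ 5.7498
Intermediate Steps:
Z(E, l) = l² + 178*E (Z(E, l) = (177*E + l²) + E = (l² + 177*E) + E = l² + 178*E)
-16889/Z(-102, 120) - 44946/(-35862) = -16889/(120² + 178*(-102)) - 44946/(-35862) = -16889/(14400 - 18156) - 44946*(-1/35862) = -16889/(-3756) + 7491/5977 = -16889*(-1/3756) + 7491/5977 = 16889/3756 + 7491/5977 = 129081749/22449612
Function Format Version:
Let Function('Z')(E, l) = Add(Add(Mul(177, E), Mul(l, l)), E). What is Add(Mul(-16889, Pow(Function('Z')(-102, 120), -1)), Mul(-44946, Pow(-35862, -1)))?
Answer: Rational(129081749, 22449612) ≈ 5.7498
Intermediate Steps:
Function('Z')(E, l) = Add(Pow(l, 2), Mul(178, E)) (Function('Z')(E, l) = Add(Add(Mul(177, E), Pow(l, 2)), E) = Add(Add(Pow(l, 2), Mul(177, E)), E) = Add(Pow(l, 2), Mul(178, E)))
Add(Mul(-16889, Pow(Function('Z')(-102, 120), -1)), Mul(-44946, Pow(-35862, -1))) = Add(Mul(-16889, Pow(Add(Pow(120, 2), Mul(178, -102)), -1)), Mul(-44946, Pow(-35862, -1))) = Add(Mul(-16889, Pow(Add(14400, -18156), -1)), Mul(-44946, Rational(-1, 35862))) = Add(Mul(-16889, Pow(-3756, -1)), Rational(7491, 5977)) = Add(Mul(-16889, Rational(-1, 3756)), Rational(7491, 5977)) = Add(Rational(16889, 3756), Rational(7491, 5977)) = Rational(129081749, 22449612)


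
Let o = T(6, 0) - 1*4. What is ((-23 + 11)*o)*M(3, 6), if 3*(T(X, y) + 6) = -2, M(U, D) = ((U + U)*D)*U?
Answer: 13824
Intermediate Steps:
M(U, D) = 2*D*U**2 (M(U, D) = ((2*U)*D)*U = (2*D*U)*U = 2*D*U**2)
T(X, y) = -20/3 (T(X, y) = -6 + (1/3)*(-2) = -6 - 2/3 = -20/3)
o = -32/3 (o = -20/3 - 1*4 = -20/3 - 4 = -32/3 ≈ -10.667)
((-23 + 11)*o)*M(3, 6) = ((-23 + 11)*(-32/3))*(2*6*3**2) = (-12*(-32/3))*(2*6*9) = 128*108 = 13824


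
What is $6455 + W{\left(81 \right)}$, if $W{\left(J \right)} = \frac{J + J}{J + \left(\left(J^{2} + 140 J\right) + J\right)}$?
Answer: $\frac{1439467}{223} \approx 6455.0$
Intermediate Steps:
$W{\left(J \right)} = \frac{2 J}{J^{2} + 142 J}$ ($W{\left(J \right)} = \frac{2 J}{J + \left(J^{2} + 141 J\right)} = \frac{2 J}{J^{2} + 142 J}$)
$6455 + W{\left(81 \right)} = 6455 + \frac{2}{142 + 81} = 6455 + \frac{2}{223} = \frac{1439467}{223}$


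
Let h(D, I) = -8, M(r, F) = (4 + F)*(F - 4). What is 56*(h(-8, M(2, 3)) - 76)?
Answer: -4704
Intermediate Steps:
M(r, F) = (-4 + F)*(4 + F) (M(r, F) = (4 + F)*(-4 + F) = (-4 + F)*(4 + F))
56*(h(-8, M(2, 3)) - 76) = 56*(-8 - 76) = 56*(-84) = -4704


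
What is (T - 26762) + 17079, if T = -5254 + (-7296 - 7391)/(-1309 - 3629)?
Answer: -73744219/4938 ≈ -14934.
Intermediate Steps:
T = -25929565/4938 (T = -5254 - 14687/(-4938) = -5254 - 14687*(-1/4938) = -5254 + 14687/4938 = -25929565/4938 ≈ -5251.0)
(T - 26762) + 17079 = (-25929565/4938 - 26762) + 17079 = -158080321/4938 + 17079 = -73744219/4938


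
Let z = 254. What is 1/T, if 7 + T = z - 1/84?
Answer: 84/20747 ≈ 0.0040488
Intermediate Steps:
T = 20747/84 (T = -7 + (254 - 1/84) = -7 + 21335/84 = 20747/84 ≈ 246.99)
1/T = 1/(20747/84) = 84/20747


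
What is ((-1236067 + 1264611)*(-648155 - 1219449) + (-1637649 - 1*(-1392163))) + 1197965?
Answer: -53307936097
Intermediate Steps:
((-1236067 + 1264611)*(-648155 - 1219449) + (-1637649 - 1*(-1392163))) + 1197965 = (28544*(-1867604) + (-1637649 + 1392163)) + 1197965 = (-53308888576 - 245486) + 1197965 = -53309134062 + 1197965 = -53307936097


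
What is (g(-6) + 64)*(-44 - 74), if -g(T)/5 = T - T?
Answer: -7552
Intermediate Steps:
g(T) = 0 (g(T) = -5*(T - T) = -5*0 = 0)
(g(-6) + 64)*(-44 - 74) = (0 + 64)*(-44 - 74) = 64*(-118) = -7552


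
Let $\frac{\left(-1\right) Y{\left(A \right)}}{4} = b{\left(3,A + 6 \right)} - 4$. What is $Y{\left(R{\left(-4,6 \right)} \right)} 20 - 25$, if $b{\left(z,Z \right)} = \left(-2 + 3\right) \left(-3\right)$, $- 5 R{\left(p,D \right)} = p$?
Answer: $535$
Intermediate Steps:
$R{\left(p,D \right)} = - \frac{p}{5}$
$b{\left(z,Z \right)} = -3$ ($b{\left(z,Z \right)} = 1 \left(-3\right) = -3$)
$Y{\left(A \right)} = 28$ ($Y{\left(A \right)} = - 4 \left(-3 - 4\right) = \left(-4\right) \left(-7\right) = 28$)
$Y{\left(R{\left(-4,6 \right)} \right)} 20 - 25 = 28 \cdot 20 - 25 = 560 - 25 = 535$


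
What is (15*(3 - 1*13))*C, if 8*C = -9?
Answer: 675/4 ≈ 168.75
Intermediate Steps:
C = -9/8 (C = (⅛)*(-9) = -9/8 ≈ -1.1250)
(15*(3 - 1*13))*C = (15*(3 - 1*13))*(-9/8) = (15*(3 - 13))*(-9/8) = (15*(-10))*(-9/8) = -150*(-9/8) = 675/4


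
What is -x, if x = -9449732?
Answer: 9449732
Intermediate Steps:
-x = -1*(-9449732) = 9449732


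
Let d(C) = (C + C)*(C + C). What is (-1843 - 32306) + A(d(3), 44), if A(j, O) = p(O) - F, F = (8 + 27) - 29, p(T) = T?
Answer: -34111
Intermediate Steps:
d(C) = 4*C² (d(C) = (2*C)*(2*C) = 4*C²)
F = 6 (F = 35 - 29 = 6)
A(j, O) = -6 + O (A(j, O) = O - 1*6 = O - 6 = -6 + O)
(-1843 - 32306) + A(d(3), 44) = (-1843 - 32306) + (-6 + 44) = -34149 + 38 = -34111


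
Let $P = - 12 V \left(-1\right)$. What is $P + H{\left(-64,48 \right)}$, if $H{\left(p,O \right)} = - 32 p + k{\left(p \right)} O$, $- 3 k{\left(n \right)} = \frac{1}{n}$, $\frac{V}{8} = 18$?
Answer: $\frac{15105}{4} \approx 3776.3$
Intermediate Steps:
$V = 144$ ($V = 8 \cdot 18 = 144$)
$k{\left(n \right)} = - \frac{1}{3 n}$
$H{\left(p,O \right)} = - 32 p - \frac{O}{3 p}$ ($H{\left(p,O \right)} = - 32 p + - \frac{1}{3 p} O = - 32 p - \frac{O}{3 p}$)
$P = 1728$ ($P = \left(-12\right) 144 \left(-1\right) = \left(-1728\right) \left(-1\right) = 1728$)
$P + H{\left(-64,48 \right)} = 1728 - \left(-2048 + \frac{16}{-64}\right) = 1728 + \left(2048 - 16 \left(- \frac{1}{64}\right)\right) = 1728 + \left(2048 + \frac{1}{4}\right) = 1728 + \frac{8193}{4} = \frac{15105}{4}$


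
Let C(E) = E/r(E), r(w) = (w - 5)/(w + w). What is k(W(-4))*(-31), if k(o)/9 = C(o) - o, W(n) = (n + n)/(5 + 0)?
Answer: -12648/55 ≈ -229.96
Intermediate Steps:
r(w) = (-5 + w)/(2*w) (r(w) = (-5 + w)/((2*w)) = (-5 + w)*(1/(2*w)) = (-5 + w)/(2*w))
W(n) = 2*n/5 (W(n) = (2*n)/5 = (2*n)*(⅕) = 2*n/5)
C(E) = 2*E²/(-5 + E) (C(E) = E/(((-5 + E)/(2*E))) = E*(2*E/(-5 + E)) = 2*E²/(-5 + E))
k(o) = -9*o + 18*o²/(-5 + o) (k(o) = 9*(2*o²/(-5 + o) - o) = 9*(-o + 2*o²/(-5 + o)) = -9*o + 18*o²/(-5 + o))
k(W(-4))*(-31) = (9*((⅖)*(-4))*(5 + (⅖)*(-4))/(-5 + (⅖)*(-4)))*(-31) = (9*(-8/5)*(5 - 8/5)/(-5 - 8/5))*(-31) = (9*(-8/5)*(17/5)/(-33/5))*(-31) = (9*(-8/5)*(-5/33)*(17/5))*(-31) = (408/55)*(-31) = -12648/55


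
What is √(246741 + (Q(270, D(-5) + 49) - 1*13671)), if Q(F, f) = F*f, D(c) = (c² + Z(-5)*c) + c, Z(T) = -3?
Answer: 5*√10230 ≈ 505.72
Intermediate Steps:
D(c) = c² - 2*c (D(c) = (c² - 3*c) + c = c² - 2*c)
√(246741 + (Q(270, D(-5) + 49) - 1*13671)) = √(246741 + (270*(-5*(-2 - 5) + 49) - 1*13671)) = √(246741 + (270*(-5*(-7) + 49) - 13671)) = √(246741 + (270*(35 + 49) - 13671)) = √(246741 + (270*84 - 13671)) = √(246741 + (22680 - 13671)) = √(246741 + 9009) = √255750 = 5*√10230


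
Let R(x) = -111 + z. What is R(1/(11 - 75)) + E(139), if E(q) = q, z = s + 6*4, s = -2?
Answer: 50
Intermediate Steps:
z = 22 (z = -2 + 6*4 = -2 + 24 = 22)
R(x) = -89 (R(x) = -111 + 22 = -89)
R(1/(11 - 75)) + E(139) = -89 + 139 = 50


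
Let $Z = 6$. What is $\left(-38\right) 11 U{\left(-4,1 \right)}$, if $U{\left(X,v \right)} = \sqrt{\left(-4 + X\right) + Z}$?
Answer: $- 418 i \sqrt{2} \approx - 591.14 i$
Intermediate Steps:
$U{\left(X,v \right)} = \sqrt{2 + X}$ ($U{\left(X,v \right)} = \sqrt{\left(-4 + X\right) + 6} = \sqrt{2 + X}$)
$\left(-38\right) 11 U{\left(-4,1 \right)} = \left(-38\right) 11 \sqrt{2 - 4} = - 418 \sqrt{-2} = - 418 i \sqrt{2}$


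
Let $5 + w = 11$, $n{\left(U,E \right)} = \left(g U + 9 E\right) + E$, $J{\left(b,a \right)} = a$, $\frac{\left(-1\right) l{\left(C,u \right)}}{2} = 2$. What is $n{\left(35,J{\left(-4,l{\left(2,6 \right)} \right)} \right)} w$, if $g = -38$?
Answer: $-8220$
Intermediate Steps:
$l{\left(C,u \right)} = -4$ ($l{\left(C,u \right)} = \left(-2\right) 2 = -4$)
$n{\left(U,E \right)} = - 38 U + 10 E$ ($n{\left(U,E \right)} = \left(- 38 U + 9 E\right) + E = - 38 U + 10 E$)
$w = 6$ ($w = -5 + 11 = 6$)
$n{\left(35,J{\left(-4,l{\left(2,6 \right)} \right)} \right)} w = \left(\left(-38\right) 35 + 10 \left(-4\right)\right) 6 = \left(-1330 - 40\right) 6 = \left(-1370\right) 6 = -8220$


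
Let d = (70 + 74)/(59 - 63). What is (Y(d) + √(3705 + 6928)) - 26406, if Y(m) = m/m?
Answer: -26405 + 7*√217 ≈ -26302.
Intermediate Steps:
d = -36 (d = 144/(-4) = 144*(-¼) = -36)
Y(m) = 1
(Y(d) + √(3705 + 6928)) - 26406 = (1 + √(3705 + 6928)) - 26406 = (1 + √10633) - 26406 = (1 + 7*√217) - 26406 = -26405 + 7*√217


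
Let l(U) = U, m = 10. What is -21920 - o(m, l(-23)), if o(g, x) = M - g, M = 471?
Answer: -22381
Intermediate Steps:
o(g, x) = 471 - g
-21920 - o(m, l(-23)) = -21920 - (471 - 1*10) = -21920 - (471 - 10) = -21920 - 1*461 = -21920 - 461 = -22381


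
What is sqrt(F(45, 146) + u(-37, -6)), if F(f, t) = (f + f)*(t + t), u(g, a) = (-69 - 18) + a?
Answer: sqrt(26187) ≈ 161.82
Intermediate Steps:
u(g, a) = -87 + a
F(f, t) = 4*f*t (F(f, t) = (2*f)*(2*t) = 4*f*t)
sqrt(F(45, 146) + u(-37, -6)) = sqrt(4*45*146 + (-87 - 6)) = sqrt(26280 - 93) = sqrt(26187)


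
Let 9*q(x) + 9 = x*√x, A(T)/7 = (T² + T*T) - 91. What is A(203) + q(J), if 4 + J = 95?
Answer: 576288 + 91*√91/9 ≈ 5.7638e+5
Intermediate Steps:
A(T) = -637 + 14*T² (A(T) = 7*((T² + T*T) - 91) = 7*((T² + T²) - 91) = 7*(2*T² - 91) = 7*(-91 + 2*T²) = -637 + 14*T²)
J = 91 (J = -4 + 95 = 91)
q(x) = -1 + x^(3/2)/9 (q(x) = -1 + (x*√x)/9 = -1 + x^(3/2)/9)
A(203) + q(J) = (-637 + 14*203²) + (-1 + 91^(3/2)/9) = (-637 + 14*41209) + (-1 + (91*√91)/9) = (-637 + 576926) + (-1 + 91*√91/9) = 576289 + (-1 + 91*√91/9) = 576288 + 91*√91/9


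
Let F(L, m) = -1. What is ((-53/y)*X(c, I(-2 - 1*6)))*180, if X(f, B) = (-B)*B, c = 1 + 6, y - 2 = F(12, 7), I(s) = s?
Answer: 610560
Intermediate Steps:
y = 1 (y = 2 - 1 = 1)
c = 7
X(f, B) = -B²
((-53/y)*X(c, I(-2 - 1*6)))*180 = ((-53/1)*(-(-2 - 1*6)²))*180 = ((-53*1)*(-(-2 - 6)²))*180 = -(-53)*(-8)²*180 = -(-53)*64*180 = -53*(-64)*180 = 3392*180 = 610560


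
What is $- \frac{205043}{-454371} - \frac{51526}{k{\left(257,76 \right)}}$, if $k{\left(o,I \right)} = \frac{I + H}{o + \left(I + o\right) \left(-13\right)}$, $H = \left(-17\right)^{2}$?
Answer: $\frac{95333413675207}{165845415} \approx 5.7483 \cdot 10^{5}$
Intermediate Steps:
$H = 289$
$k{\left(o,I \right)} = \frac{289 + I}{- 13 I - 12 o}$ ($k{\left(o,I \right)} = \frac{I + 289}{o + \left(I + o\right) \left(-13\right)} = \frac{289 + I}{o - \left(13 I + 13 o\right)} = \frac{289 + I}{- 13 I - 12 o}$)
$- \frac{205043}{-454371} - \frac{51526}{k{\left(257,76 \right)}} = - \frac{205043}{-454371} - \frac{51526}{\frac{1}{12 \cdot 257 + 13 \cdot 76} \left(-289 - 76\right)} = \left(-205043\right) \left(- \frac{1}{454371}\right) - \frac{51526}{\frac{1}{3084 + 988} \left(-289 - 76\right)} = \frac{205043}{454371} - \frac{51526}{\frac{1}{4072} \left(-365\right)} = \frac{205043}{454371} - \frac{51526}{- \frac{365}{4072}} = \frac{205043}{454371} - - \frac{209813872}{365} = \frac{205043}{454371} + \frac{209813872}{365} = \frac{95333413675207}{165845415}$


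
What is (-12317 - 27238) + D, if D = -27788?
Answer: -67343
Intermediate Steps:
(-12317 - 27238) + D = (-12317 - 27238) - 27788 = -39555 - 27788 = -67343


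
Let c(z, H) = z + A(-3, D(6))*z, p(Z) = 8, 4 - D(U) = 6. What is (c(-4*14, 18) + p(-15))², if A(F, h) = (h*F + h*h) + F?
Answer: 193600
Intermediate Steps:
D(U) = -2 (D(U) = 4 - 1*6 = 4 - 6 = -2)
A(F, h) = F + h² + F*h (A(F, h) = (F*h + h²) + F = (h² + F*h) + F = F + h² + F*h)
c(z, H) = 8*z (c(z, H) = z + (-3 + (-2)² - 3*(-2))*z = z + (-3 + 4 + 6)*z = z + 7*z = 8*z)
(c(-4*14, 18) + p(-15))² = (8*(-4*14) + 8)² = (8*(-56) + 8)² = (-448 + 8)² = (-440)² = 193600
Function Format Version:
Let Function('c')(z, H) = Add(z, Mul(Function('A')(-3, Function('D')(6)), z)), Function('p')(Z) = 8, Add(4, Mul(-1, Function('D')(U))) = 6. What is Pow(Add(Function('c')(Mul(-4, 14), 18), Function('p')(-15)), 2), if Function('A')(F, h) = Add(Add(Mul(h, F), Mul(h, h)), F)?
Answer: 193600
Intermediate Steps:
Function('D')(U) = -2 (Function('D')(U) = Add(4, Mul(-1, 6)) = Add(4, -6) = -2)
Function('A')(F, h) = Add(F, Pow(h, 2), Mul(F, h)) (Function('A')(F, h) = Add(Add(Mul(F, h), Pow(h, 2)), F) = Add(Add(Pow(h, 2), Mul(F, h)), F) = Add(F, Pow(h, 2), Mul(F, h)))
Function('c')(z, H) = Mul(8, z) (Function('c')(z, H) = Add(z, Mul(Add(-3, Pow(-2, 2), Mul(-3, -2)), z)) = Add(z, Mul(Add(-3, 4, 6), z)) = Add(z, Mul(7, z)) = Mul(8, z))
Pow(Add(Function('c')(Mul(-4, 14), 18), Function('p')(-15)), 2) = Pow(Add(Mul(8, Mul(-4, 14)), 8), 2) = Pow(Add(Mul(8, -56), 8), 2) = Pow(Add(-448, 8), 2) = Pow(-440, 2) = 193600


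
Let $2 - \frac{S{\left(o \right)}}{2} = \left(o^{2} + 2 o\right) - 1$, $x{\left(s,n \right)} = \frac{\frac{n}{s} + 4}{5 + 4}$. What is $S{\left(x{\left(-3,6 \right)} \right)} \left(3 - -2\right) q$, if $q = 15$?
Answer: $\frac{10150}{27} \approx 375.93$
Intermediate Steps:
$x{\left(s,n \right)} = \frac{4}{9} + \frac{n}{9 s}$ ($x{\left(s,n \right)} = \frac{4 + \frac{n}{s}}{9} = \left(4 + \frac{n}{s}\right) \frac{1}{9} = \frac{4}{9} + \frac{n}{9 s}$)
$S{\left(o \right)} = 6 - 4 o - 2 o^{2}$ ($S{\left(o \right)} = 4 - 2 \left(\left(o^{2} + 2 o\right) - 1\right) = 4 - 2 \left(-1 + o^{2} + 2 o\right) = 4 - \left(-2 + 2 o^{2} + 4 o\right) = 6 - 4 o - 2 o^{2}$)
$S{\left(x{\left(-3,6 \right)} \right)} \left(3 - -2\right) q = \left(6 - 4 \frac{6 + 4 \left(-3\right)}{9 \left(-3\right)} - 2 \left(\frac{6 + 4 \left(-3\right)}{9 \left(-3\right)}\right)^{2}\right) \left(3 - -2\right) 15 = \left(6 - 4 \cdot \frac{1}{9} \left(- \frac{1}{3}\right) \left(6 - 12\right) - 2 \left(\frac{1}{9} \left(- \frac{1}{3}\right) \left(6 - 12\right)\right)^{2}\right) \left(3 + 2\right) 15 = \left(6 - 4 \cdot \frac{1}{9} \left(- \frac{1}{3}\right) \left(-6\right) - 2 \left(\frac{1}{9} \left(- \frac{1}{3}\right) \left(-6\right)\right)^{2}\right) 5 \cdot 15 = \left(6 - \frac{8}{9} - 2 \left(\frac{2}{9}\right)^{2}\right) 5 \cdot 15 = \left(6 - \frac{8}{9} - \frac{8}{81}\right) 5 \cdot 15 = \frac{406}{81} \cdot 5 \cdot 15 = \frac{2030}{81} \cdot 15 = \frac{10150}{27}$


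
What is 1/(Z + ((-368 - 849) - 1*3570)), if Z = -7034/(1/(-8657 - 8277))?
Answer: 1/119108969 ≈ 8.3957e-9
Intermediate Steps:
Z = 119113756 (Z = -7034/(1/(-16934)) = -7034/(-1/16934) = -7034*(-16934) = 119113756)
1/(Z + ((-368 - 849) - 1*3570)) = 1/(119113756 + ((-368 - 849) - 1*3570)) = 1/(119113756 + (-1217 - 3570)) = 1/(119113756 - 4787) = 1/119108969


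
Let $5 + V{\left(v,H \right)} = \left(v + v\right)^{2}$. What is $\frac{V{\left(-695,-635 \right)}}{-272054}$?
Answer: $- \frac{1932095}{272054} \approx -7.1019$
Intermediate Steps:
$V{\left(v,H \right)} = -5 + 4 v^{2}$ ($V{\left(v,H \right)} = -5 + \left(v + v\right)^{2} = -5 + \left(2 v\right)^{2} = -5 + 4 v^{2}$)
$\frac{V{\left(-695,-635 \right)}}{-272054} = \frac{-5 + 4 \left(-695\right)^{2}}{-272054} = \left(-5 + 4 \cdot 483025\right) \left(- \frac{1}{272054}\right) = \left(-5 + 1932100\right) \left(- \frac{1}{272054}\right) = 1932095 \left(- \frac{1}{272054}\right) = - \frac{1932095}{272054}$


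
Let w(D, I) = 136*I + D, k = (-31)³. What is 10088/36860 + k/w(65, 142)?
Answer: -2326343/1840815 ≈ -1.2638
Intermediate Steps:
k = -29791
w(D, I) = D + 136*I
10088/36860 + k/w(65, 142) = 10088/36860 - 29791/(65 + 136*142) = 10088*(1/36860) - 29791/(65 + 19312) = 26/95 - 29791/19377 = -2326343/1840815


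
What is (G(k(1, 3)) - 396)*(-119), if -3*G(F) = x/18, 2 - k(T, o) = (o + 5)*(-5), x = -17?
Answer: 2542673/54 ≈ 47087.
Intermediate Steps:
k(T, o) = 27 + 5*o (k(T, o) = 2 - (o + 5)*(-5) = 2 - (5 + o)*(-5) = 2 - (-25 - 5*o) = 2 + (25 + 5*o) = 27 + 5*o)
G(F) = 17/54 (G(F) = -(-17)/(3*18) = -1/3*(-17/18) = 17/54)
(G(k(1, 3)) - 396)*(-119) = (17/54 - 396)*(-119) = -21367/54*(-119) = 2542673/54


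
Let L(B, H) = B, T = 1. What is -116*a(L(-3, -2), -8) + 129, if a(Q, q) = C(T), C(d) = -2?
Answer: 361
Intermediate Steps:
a(Q, q) = -2
-116*a(L(-3, -2), -8) + 129 = -116*(-2) + 129 = 232 + 129 = 361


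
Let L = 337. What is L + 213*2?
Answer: 763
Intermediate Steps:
L + 213*2 = 337 + 213*2 = 337 + 426 = 763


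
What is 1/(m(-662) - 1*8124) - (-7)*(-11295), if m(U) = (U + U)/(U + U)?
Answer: -642244996/8123 ≈ -79065.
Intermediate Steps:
m(U) = 1 (m(U) = (2*U)/((2*U)) = (2*U)*(1/(2*U)) = 1)
1/(m(-662) - 1*8124) - (-7)*(-11295) = 1/(1 - 1*8124) - (-7)*(-11295) = 1/(1 - 8124) - 1*79065 = 1/(-8123) - 79065 = -1/8123 - 79065 = -642244996/8123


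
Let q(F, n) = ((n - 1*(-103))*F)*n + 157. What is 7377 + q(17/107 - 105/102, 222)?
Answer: -100545179/1819 ≈ -55275.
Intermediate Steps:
q(F, n) = 157 + F*n*(103 + n) (q(F, n) = ((n + 103)*F)*n + 157 = ((103 + n)*F)*n + 157 = (F*(103 + n))*n + 157 = F*n*(103 + n) + 157 = 157 + F*n*(103 + n))
7377 + q(17/107 - 105/102, 222) = 7377 + (157 + (17/107 - 105/102)*222² + 103*(17/107 - 105/102)*222) = 7377 + (157 + (17*(1/107) - 105*1/102)*49284 + 103*(17*(1/107) - 105*1/102)*222) = 7377 + (157 + (17/107 - 35/34)*49284 + 103*(17/107 - 35/34)*222) = 7377 + (157 - 3167/3638*49284 + 103*(-3167/3638)*222) = 7377 + (157 - 78041214/1819 - 36208311/1819) = 7377 - 113963942/1819 = -100545179/1819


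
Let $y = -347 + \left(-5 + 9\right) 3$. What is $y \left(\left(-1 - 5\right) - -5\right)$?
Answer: $335$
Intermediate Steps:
$y = -335$ ($y = -347 + 4 \cdot 3 = -347 + 12 = -335$)
$y \left(\left(-1 - 5\right) - -5\right) = - 335 \left(\left(-1 - 5\right) - -5\right) = - 335 \left(\left(-1 - 5\right) + 5\right) = - 335 \left(-6 + 5\right) = \left(-335\right) \left(-1\right) = 335$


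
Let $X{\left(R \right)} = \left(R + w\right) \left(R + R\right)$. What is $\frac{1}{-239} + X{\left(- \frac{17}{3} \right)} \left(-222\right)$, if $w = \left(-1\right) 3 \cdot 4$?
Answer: $- \frac{31870175}{717} \approx -44449.0$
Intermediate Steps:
$w = -12$ ($w = \left(-3\right) 4 = -12$)
$X{\left(R \right)} = 2 R \left(-12 + R\right)$ ($X{\left(R \right)} = \left(R - 12\right) \left(R + R\right) = \left(-12 + R\right) 2 R = 2 R \left(-12 + R\right)$)
$\frac{1}{-239} + X{\left(- \frac{17}{3} \right)} \left(-222\right) = \frac{1}{-239} + 2 \left(- \frac{17}{3}\right) \left(-12 - \frac{17}{3}\right) \left(-222\right) = - \frac{1}{239} + 2 \left(\left(-17\right) \frac{1}{3}\right) \left(-12 - \frac{17}{3}\right) \left(-222\right) = - \frac{1}{239} + 2 \left(- \frac{17}{3}\right) \left(-12 - \frac{17}{3}\right) \left(-222\right) = - \frac{1}{239} + 2 \left(- \frac{17}{3}\right) \left(- \frac{53}{3}\right) \left(-222\right) = - \frac{1}{239} + \frac{1802}{9} \left(-222\right) = - \frac{1}{239} - \frac{133348}{3} = - \frac{31870175}{717}$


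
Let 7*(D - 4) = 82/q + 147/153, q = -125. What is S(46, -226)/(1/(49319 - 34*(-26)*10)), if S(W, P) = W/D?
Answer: 6283467750/9497 ≈ 6.6163e+5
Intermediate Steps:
D = 180443/44625 (D = 4 + (82/(-125) + 147/153)/7 = 4 + (82*(-1/125) + 147*(1/153))/7 = 4 + (-82/125 + 49/51)/7 = 4 + (1/7)*(1943/6375) = 4 + 1943/44625 = 180443/44625 ≈ 4.0435)
S(W, P) = 44625*W/180443 (S(W, P) = W/(180443/44625) = W*(44625/180443) = 44625*W/180443)
S(46, -226)/(1/(49319 - 34*(-26)*10)) = ((44625/180443)*46)/(1/(49319 - 34*(-26)*10)) = 2052750/(180443*(1/(49319 + 884*10))) = 2052750/(180443*(1/(49319 + 8840))) = 2052750/(180443*(1/58159)) = (2052750/180443)*58159 = 6283467750/9497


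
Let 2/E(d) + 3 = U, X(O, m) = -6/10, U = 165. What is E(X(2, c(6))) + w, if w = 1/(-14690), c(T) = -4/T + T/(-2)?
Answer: 14609/1189890 ≈ 0.012278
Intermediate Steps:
c(T) = -4/T - T/2 (c(T) = -4/T + T*(-1/2) = -4/T - T/2)
X(O, m) = -3/5 (X(O, m) = -6*1/10 = -3/5)
E(d) = 1/81 (E(d) = 2/(-3 + 165) = 2/162 = 2*(1/162) = 1/81)
w = -1/14690 ≈ -6.8074e-5
E(X(2, c(6))) + w = 1/81 - 1/14690 = 14609/1189890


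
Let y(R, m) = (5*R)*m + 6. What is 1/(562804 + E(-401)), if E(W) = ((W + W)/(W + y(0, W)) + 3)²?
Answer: 156025/87815442269 ≈ 1.7767e-6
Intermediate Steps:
y(R, m) = 6 + 5*R*m (y(R, m) = 5*R*m + 6 = 6 + 5*R*m)
E(W) = (3 + 2*W/(6 + W))² (E(W) = ((W + W)/(W + (6 + 5*0*W)) + 3)² = ((2*W)/(W + (6 + 0)) + 3)² = ((2*W)/(W + 6) + 3)² = ((2*W)/(6 + W) + 3)² = (2*W/(6 + W) + 3)² = (3 + 2*W/(6 + W))²)
1/(562804 + E(-401)) = 1/(562804 + (18 + 5*(-401))²/(6 - 401)²) = 1/(562804 + (18 - 2005)²/(-395)²) = 1/(562804 + (1/156025)*(-1987)²) = 1/(562804 + (1/156025)*3948169) = 1/(562804 + 3948169/156025) = 1/(87815442269/156025) = 156025/87815442269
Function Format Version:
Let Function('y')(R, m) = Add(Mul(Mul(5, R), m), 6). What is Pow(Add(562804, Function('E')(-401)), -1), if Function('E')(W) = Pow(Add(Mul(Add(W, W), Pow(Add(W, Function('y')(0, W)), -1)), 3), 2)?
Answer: Rational(156025, 87815442269) ≈ 1.7767e-6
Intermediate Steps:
Function('y')(R, m) = Add(6, Mul(5, R, m)) (Function('y')(R, m) = Add(Mul(5, R, m), 6) = Add(6, Mul(5, R, m)))
Function('E')(W) = Pow(Add(3, Mul(2, W, Pow(Add(6, W), -1))), 2) (Function('E')(W) = Pow(Add(Mul(Add(W, W), Pow(Add(W, Add(6, Mul(5, 0, W))), -1)), 3), 2) = Pow(Add(Mul(Mul(2, W), Pow(Add(W, Add(6, 0)), -1)), 3), 2) = Pow(Add(Mul(Mul(2, W), Pow(Add(W, 6), -1)), 3), 2) = Pow(Add(Mul(Mul(2, W), Pow(Add(6, W), -1)), 3), 2) = Pow(Add(Mul(2, W, Pow(Add(6, W), -1)), 3), 2) = Pow(Add(3, Mul(2, W, Pow(Add(6, W), -1))), 2))
Pow(Add(562804, Function('E')(-401)), -1) = Pow(Add(562804, Mul(Pow(Add(6, -401), -2), Pow(Add(18, Mul(5, -401)), 2))), -1) = Pow(Add(562804, Mul(Pow(-395, -2), Pow(Add(18, -2005), 2))), -1) = Pow(Add(562804, Mul(Rational(1, 156025), Pow(-1987, 2))), -1) = Pow(Add(562804, Mul(Rational(1, 156025), 3948169)), -1) = Pow(Add(562804, Rational(3948169, 156025)), -1) = Pow(Rational(87815442269, 156025), -1) = Rational(156025, 87815442269)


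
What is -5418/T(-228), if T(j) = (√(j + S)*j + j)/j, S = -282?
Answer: 5418*I/(√510 - I) ≈ -10.603 + 239.44*I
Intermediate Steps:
T(j) = (j + j*√(-282 + j))/j (T(j) = (√(j - 282)*j + j)/j = (√(-282 + j)*j + j)/j = (j*√(-282 + j) + j)/j = (j + j*√(-282 + j))/j)
-5418/T(-228) = -5418/(1 + √(-282 - 228)) = -5418/(1 + √(-510)) = -5418/(1 + I*√510)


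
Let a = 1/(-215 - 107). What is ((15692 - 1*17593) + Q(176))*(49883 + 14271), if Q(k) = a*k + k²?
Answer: 300304039998/161 ≈ 1.8652e+9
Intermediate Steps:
a = -1/322 (a = 1/(-322) = -1/322 ≈ -0.0031056)
Q(k) = k² - k/322 (Q(k) = -k/322 + k² = k² - k/322)
((15692 - 1*17593) + Q(176))*(49883 + 14271) = ((15692 - 1*17593) + 176*(-1/322 + 176))*(49883 + 14271) = ((15692 - 17593) + 176*(56671/322))*64154 = (-1901 + 4987048/161)*64154 = (4680987/161)*64154 = 300304039998/161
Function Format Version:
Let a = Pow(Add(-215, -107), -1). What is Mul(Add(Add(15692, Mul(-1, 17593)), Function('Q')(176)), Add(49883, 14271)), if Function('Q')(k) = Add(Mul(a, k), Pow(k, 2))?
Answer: Rational(300304039998, 161) ≈ 1.8652e+9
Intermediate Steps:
a = Rational(-1, 322) (a = Pow(-322, -1) = Rational(-1, 322) ≈ -0.0031056)
Function('Q')(k) = Add(Pow(k, 2), Mul(Rational(-1, 322), k)) (Function('Q')(k) = Add(Mul(Rational(-1, 322), k), Pow(k, 2)) = Add(Pow(k, 2), Mul(Rational(-1, 322), k)))
Mul(Add(Add(15692, Mul(-1, 17593)), Function('Q')(176)), Add(49883, 14271)) = Mul(Add(Add(15692, Mul(-1, 17593)), Mul(176, Add(Rational(-1, 322), 176))), Add(49883, 14271)) = Mul(Add(Add(15692, -17593), Mul(176, Rational(56671, 322))), 64154) = Mul(Add(-1901, Rational(4987048, 161)), 64154) = Mul(Rational(4680987, 161), 64154) = Rational(300304039998, 161)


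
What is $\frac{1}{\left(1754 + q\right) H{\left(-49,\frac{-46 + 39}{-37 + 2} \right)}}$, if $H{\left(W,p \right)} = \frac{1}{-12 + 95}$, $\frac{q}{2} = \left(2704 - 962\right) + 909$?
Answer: $\frac{83}{7056} \approx 0.011763$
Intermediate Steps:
$q = 5302$ ($q = 2 \left(\left(2704 - 962\right) + 909\right) = 2 \left(1742 + 909\right) = 2 \cdot 2651 = 5302$)
$H{\left(W,p \right)} = \frac{1}{83}$
$\frac{1}{\left(1754 + q\right) H{\left(-49,\frac{-46 + 39}{-37 + 2} \right)}} = \frac{\frac{1}{\frac{1}{83}}}{1754 + 5302} = \frac{1}{7056} \cdot 83 = \frac{83}{7056}$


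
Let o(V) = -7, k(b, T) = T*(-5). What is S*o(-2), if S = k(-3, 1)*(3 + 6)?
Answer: 315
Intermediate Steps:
k(b, T) = -5*T
S = -45 (S = (-5*1)*(3 + 6) = -5*9 = -45)
S*o(-2) = -45*(-7) = 315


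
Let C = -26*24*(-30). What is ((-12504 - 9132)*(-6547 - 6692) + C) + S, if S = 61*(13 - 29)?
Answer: 286456748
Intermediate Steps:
S = -976 (S = 61*(-16) = -976)
C = 18720 (C = -624*(-30) = 18720)
((-12504 - 9132)*(-6547 - 6692) + C) + S = ((-12504 - 9132)*(-6547 - 6692) + 18720) - 976 = (-21636*(-13239) + 18720) - 976 = (286439004 + 18720) - 976 = 286457724 - 976 = 286456748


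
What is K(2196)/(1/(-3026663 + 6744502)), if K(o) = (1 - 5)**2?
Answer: 59485424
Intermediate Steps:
K(o) = 16 (K(o) = (-4)**2 = 16)
K(2196)/(1/(-3026663 + 6744502)) = 16/(1/(-3026663 + 6744502)) = 16/(1/3717839) = 16*3717839 = 59485424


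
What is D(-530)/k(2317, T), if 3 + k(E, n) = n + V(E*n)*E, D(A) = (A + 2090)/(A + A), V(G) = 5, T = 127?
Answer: -26/206859 ≈ -0.00012569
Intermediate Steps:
D(A) = (2090 + A)/(2*A) (D(A) = (2090 + A)/((2*A)) = (2090 + A)*(1/(2*A)) = (2090 + A)/(2*A))
k(E, n) = -3 + n + 5*E (k(E, n) = -3 + (n + 5*E) = -3 + n + 5*E)
D(-530)/k(2317, T) = ((½)*(2090 - 530)/(-530))/(-3 + 127 + 5*2317) = ((½)*(-1/530)*1560)/(-3 + 127 + 11585) = -78/53/11709 = -78/53*1/11709 = -26/206859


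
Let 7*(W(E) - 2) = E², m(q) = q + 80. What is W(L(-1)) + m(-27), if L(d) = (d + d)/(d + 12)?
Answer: 46589/847 ≈ 55.005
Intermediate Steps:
L(d) = 2*d/(12 + d) (L(d) = (2*d)/(12 + d) = 2*d/(12 + d))
m(q) = 80 + q
W(E) = 2 + E²/7
W(L(-1)) + m(-27) = (2 + (2*(-1)/(12 - 1))²/7) + (80 - 27) = (2 + (2*(-1)/11)²/7) + 53 = (2 + (2*(-1)*(1/11))²/7) + 53 = (2 + (-2/11)²/7) + 53 = (2 + (⅐)*(4/121)) + 53 = (2 + 4/847) + 53 = 1698/847 + 53 = 46589/847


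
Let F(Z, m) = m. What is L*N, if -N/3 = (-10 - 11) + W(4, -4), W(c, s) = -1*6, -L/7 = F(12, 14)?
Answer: -7938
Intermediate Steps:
L = -98 (L = -7*14 = -98)
W(c, s) = -6
N = 81 (N = -3*((-10 - 11) - 6) = -3*(-21 - 6) = -3*(-27) = 81)
L*N = -98*81 = -7938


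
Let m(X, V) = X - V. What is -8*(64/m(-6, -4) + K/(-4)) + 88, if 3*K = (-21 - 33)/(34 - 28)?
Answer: 338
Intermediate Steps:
K = -3 (K = ((-21 - 33)/(34 - 28))/3 = (-54/6)/3 = (-54*1/6)/3 = (1/3)*(-9) = -3)
-8*(64/m(-6, -4) + K/(-4)) + 88 = -8*(64/(-6 - 1*(-4)) - 3/(-4)) + 88 = -8*(64/(-6 + 4) - 3*(-1/4)) + 88 = -8*(64/(-2) + 3/4) + 88 = -8*(64*(-1/2) + 3/4) + 88 = -8*(-32 + 3/4) + 88 = -8*(-125/4) + 88 = 250 + 88 = 338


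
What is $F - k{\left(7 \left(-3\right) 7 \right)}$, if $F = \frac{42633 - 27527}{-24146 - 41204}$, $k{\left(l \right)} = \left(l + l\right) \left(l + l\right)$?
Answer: $- \frac{2824303853}{32675} \approx -86436.0$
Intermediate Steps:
$k{\left(l \right)} = 4 l^{2}$ ($k{\left(l \right)} = 2 l 2 l = 4 l^{2}$)
$F = - \frac{7553}{32675}$ ($F = \frac{15106}{-65350} = 15106 \left(- \frac{1}{65350}\right) = - \frac{7553}{32675} \approx -0.23116$)
$F - k{\left(7 \left(-3\right) 7 \right)} = - \frac{7553}{32675} - 4 \left(7 \left(-3\right) 7\right)^{2} = - \frac{7553}{32675} - 4 \left(\left(-21\right) 7\right)^{2} = - \frac{7553}{32675} - 4 \left(-147\right)^{2} = - \frac{7553}{32675} - 4 \cdot 21609 = - \frac{7553}{32675} - 86436 = - \frac{2824303853}{32675}$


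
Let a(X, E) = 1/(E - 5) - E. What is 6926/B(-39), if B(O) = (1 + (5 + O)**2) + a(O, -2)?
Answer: 24241/4056 ≈ 5.9766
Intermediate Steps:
a(X, E) = 1/(-5 + E) - E
B(O) = 20/7 + (5 + O)**2 (B(O) = (1 + (5 + O)**2) + (1 - 1*(-2)**2 + 5*(-2))/(-5 - 2) = (1 + (5 + O)**2) + (1 - 1*4 - 10)/(-7) = (1 + (5 + O)**2) - (1 - 4 - 10)/7 = (1 + (5 + O)**2) - 1/7*(-13) = (1 + (5 + O)**2) + 13/7 = 20/7 + (5 + O)**2)
6926/B(-39) = 6926/(20/7 + (5 - 39)**2) = 6926/(20/7 + (-34)**2) = 6926/(20/7 + 1156) = 6926/(8112/7) = 6926*(7/8112) = 24241/4056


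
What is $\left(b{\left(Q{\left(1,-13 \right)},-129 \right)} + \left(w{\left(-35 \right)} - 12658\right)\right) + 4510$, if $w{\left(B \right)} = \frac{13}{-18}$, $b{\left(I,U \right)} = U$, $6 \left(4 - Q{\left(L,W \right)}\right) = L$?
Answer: $- \frac{148999}{18} \approx -8277.7$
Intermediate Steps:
$Q{\left(L,W \right)} = 4 - \frac{L}{6}$
$w{\left(B \right)} = - \frac{13}{18}$ ($w{\left(B \right)} = 13 \left(- \frac{1}{18}\right) = - \frac{13}{18}$)
$\left(b{\left(Q{\left(1,-13 \right)},-129 \right)} + \left(w{\left(-35 \right)} - 12658\right)\right) + 4510 = \left(-129 - \frac{227857}{18}\right) + 4510 = - \frac{230179}{18} + 4510 = - \frac{148999}{18}$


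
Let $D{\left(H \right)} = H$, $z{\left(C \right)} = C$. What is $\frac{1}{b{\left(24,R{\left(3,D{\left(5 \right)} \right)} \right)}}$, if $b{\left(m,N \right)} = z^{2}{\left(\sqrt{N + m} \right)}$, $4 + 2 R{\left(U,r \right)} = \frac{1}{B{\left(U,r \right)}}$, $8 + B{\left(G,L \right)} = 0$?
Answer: $\frac{16}{351} \approx 0.045584$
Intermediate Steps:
$B{\left(G,L \right)} = -8$ ($B{\left(G,L \right)} = -8 + 0 = -8$)
$R{\left(U,r \right)} = - \frac{33}{16}$ ($R{\left(U,r \right)} = -2 + \frac{1}{2 \left(-8\right)} = -2 + \frac{1}{2} \left(- \frac{1}{8}\right) = -2 - \frac{1}{16} = - \frac{33}{16}$)
$b{\left(m,N \right)} = N + m$ ($b{\left(m,N \right)} = \left(\sqrt{N + m}\right)^{2} = N + m$)
$\frac{1}{b{\left(24,R{\left(3,D{\left(5 \right)} \right)} \right)}} = \frac{1}{- \frac{33}{16} + 24} = \frac{1}{\frac{351}{16}} = \frac{16}{351}$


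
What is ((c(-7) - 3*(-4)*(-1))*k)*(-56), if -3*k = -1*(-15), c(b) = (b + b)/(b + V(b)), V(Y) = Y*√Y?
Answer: 560*(-6*√7 + 5*I)/(√7 - I) ≈ -3290.0 - 185.2*I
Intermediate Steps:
V(Y) = Y^(3/2)
c(b) = 2*b/(b + b^(3/2)) (c(b) = (b + b)/(b + b^(3/2)) = (2*b)/(b + b^(3/2)) = 2*b/(b + b^(3/2)))
k = -5 (k = -(-1)*(-15)/3 = -⅓*15 = -5)
((c(-7) - 3*(-4)*(-1))*k)*(-56) = ((2*(-7)/(-7 + (-7)^(3/2)) - 3*(-4)*(-1))*(-5))*(-56) = ((2*(-7)/(-7 - 7*I*√7) + 12*(-1))*(-5))*(-56) = ((-14/(-7 - 7*I*√7) - 12)*(-5))*(-56) = ((-12 - 14/(-7 - 7*I*√7))*(-5))*(-56) = (60 + 70/(-7 - 7*I*√7))*(-56) = -3360 - 3920/(-7 - 7*I*√7)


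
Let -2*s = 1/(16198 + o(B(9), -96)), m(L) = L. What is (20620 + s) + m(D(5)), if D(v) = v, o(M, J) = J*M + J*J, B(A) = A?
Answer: 1012687499/49100 ≈ 20625.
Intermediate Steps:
o(M, J) = J² + J*M (o(M, J) = J*M + J² = J² + J*M)
s = -1/49100 (s = -1/(2*(16198 - 96*(-96 + 9))) = -1/(2*(16198 - 96*(-87))) = -1/(2*(16198 + 8352)) = -½/24550 = -½*1/24550 = -1/49100 ≈ -2.0367e-5)
(20620 + s) + m(D(5)) = (20620 - 1/49100) + 5 = 1012441999/49100 + 5 = 1012687499/49100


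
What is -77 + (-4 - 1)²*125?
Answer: 3048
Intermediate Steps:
-77 + (-4 - 1)²*125 = -77 + (-5)²*125 = -77 + 25*125 = -77 + 3125 = 3048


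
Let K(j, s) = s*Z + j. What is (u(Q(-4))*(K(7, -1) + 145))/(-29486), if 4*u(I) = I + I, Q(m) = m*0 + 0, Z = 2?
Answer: 0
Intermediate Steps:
Q(m) = 0 (Q(m) = 0 + 0 = 0)
u(I) = I/2 (u(I) = (I + I)/4 = (2*I)/4 = I/2)
K(j, s) = j + 2*s (K(j, s) = s*2 + j = 2*s + j = j + 2*s)
(u(Q(-4))*(K(7, -1) + 145))/(-29486) = (((½)*0)*((7 + 2*(-1)) + 145))/(-29486) = (0*((7 - 2) + 145))*(-1/29486) = (0*(5 + 145))*(-1/29486) = (0*150)*(-1/29486) = 0*(-1/29486) = 0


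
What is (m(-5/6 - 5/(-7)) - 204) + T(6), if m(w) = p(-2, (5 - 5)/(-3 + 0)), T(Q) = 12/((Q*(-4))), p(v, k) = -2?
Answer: -413/2 ≈ -206.50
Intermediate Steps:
T(Q) = -3/Q (T(Q) = 12/((-4*Q)) = 12*(-1/(4*Q)) = -3/Q)
m(w) = -2
(m(-5/6 - 5/(-7)) - 204) + T(6) = (-2 - 204) - 3/6 = -206 - 3*⅙ = -206 - ½ = -413/2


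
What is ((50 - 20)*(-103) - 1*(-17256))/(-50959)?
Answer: -14166/50959 ≈ -0.27799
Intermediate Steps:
((50 - 20)*(-103) - 1*(-17256))/(-50959) = (30*(-103) + 17256)*(-1/50959) = (-3090 + 17256)*(-1/50959) = 14166*(-1/50959) = -14166/50959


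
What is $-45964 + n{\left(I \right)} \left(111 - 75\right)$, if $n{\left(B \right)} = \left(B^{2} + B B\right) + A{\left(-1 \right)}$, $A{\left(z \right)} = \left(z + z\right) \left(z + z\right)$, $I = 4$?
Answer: $-44668$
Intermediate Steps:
$A{\left(z \right)} = 4 z^{2}$ ($A{\left(z \right)} = 2 z 2 z = 4 z^{2}$)
$n{\left(B \right)} = 4 + 2 B^{2}$ ($n{\left(B \right)} = \left(B^{2} + B B\right) + 4 \left(-1\right)^{2} = \left(B^{2} + B^{2}\right) + 4 \cdot 1 = 2 B^{2} + 4 = 4 + 2 B^{2}$)
$-45964 + n{\left(I \right)} \left(111 - 75\right) = -45964 + \left(4 + 2 \cdot 4^{2}\right) \left(111 - 75\right) = -45964 + \left(4 + 2 \cdot 16\right) 36 = -45964 + \left(4 + 32\right) 36 = -45964 + 36 \cdot 36 = -45964 + 1296 = -44668$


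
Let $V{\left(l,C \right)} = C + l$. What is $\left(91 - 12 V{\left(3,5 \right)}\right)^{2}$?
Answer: $25$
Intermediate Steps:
$\left(91 - 12 V{\left(3,5 \right)}\right)^{2} = \left(91 - 12 \left(5 + 3\right)\right)^{2} = \left(91 - 96\right)^{2} = \left(-5\right)^{2} = 25$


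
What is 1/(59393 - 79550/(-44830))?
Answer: 4483/266266774 ≈ 1.6837e-5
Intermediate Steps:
1/(59393 - 79550/(-44830)) = 1/(59393 - 79550*(-1/44830)) = 1/(59393 + 7955/4483) = 1/(266266774/4483) = 4483/266266774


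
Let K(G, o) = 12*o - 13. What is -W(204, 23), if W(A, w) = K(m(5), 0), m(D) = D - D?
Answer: 13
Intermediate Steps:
m(D) = 0
K(G, o) = -13 + 12*o
W(A, w) = -13 (W(A, w) = -13 + 12*0 = -13 + 0 = -13)
-W(204, 23) = -1*(-13) = 13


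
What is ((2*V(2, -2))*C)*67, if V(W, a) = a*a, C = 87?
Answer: 46632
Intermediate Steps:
V(W, a) = a²
((2*V(2, -2))*C)*67 = ((2*(-2)²)*87)*67 = ((2*4)*87)*67 = (8*87)*67 = 696*67 = 46632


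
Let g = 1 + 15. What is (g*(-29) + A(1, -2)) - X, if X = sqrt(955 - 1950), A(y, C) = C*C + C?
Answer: -462 - I*sqrt(995) ≈ -462.0 - 31.544*I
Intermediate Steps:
g = 16
A(y, C) = C + C**2 (A(y, C) = C**2 + C = C + C**2)
X = I*sqrt(995) (X = sqrt(-995) = I*sqrt(995) ≈ 31.544*I)
(g*(-29) + A(1, -2)) - X = (16*(-29) - 2*(1 - 2)) - I*sqrt(995) = (-464 - 2*(-1)) - I*sqrt(995) = (-464 + 2) - I*sqrt(995) = -462 - I*sqrt(995)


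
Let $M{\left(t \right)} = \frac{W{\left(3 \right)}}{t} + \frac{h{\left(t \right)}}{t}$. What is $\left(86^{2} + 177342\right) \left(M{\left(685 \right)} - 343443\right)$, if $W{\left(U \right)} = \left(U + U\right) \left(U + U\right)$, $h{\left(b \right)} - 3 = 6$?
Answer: $- \frac{8692233629316}{137} \approx -6.3447 \cdot 10^{10}$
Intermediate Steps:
$h{\left(b \right)} = 9$ ($h{\left(b \right)} = 3 + 6 = 9$)
$W{\left(U \right)} = 4 U^{2}$ ($W{\left(U \right)} = 2 U 2 U = 4 U^{2}$)
$M{\left(t \right)} = \frac{45}{t}$ ($M{\left(t \right)} = \frac{4 \cdot 3^{2}}{t} + \frac{9}{t} = \frac{4 \cdot 9}{t} + \frac{9}{t} = \frac{36}{t} + \frac{9}{t} = \frac{45}{t}$)
$\left(86^{2} + 177342\right) \left(M{\left(685 \right)} - 343443\right) = \left(86^{2} + 177342\right) \left(\frac{45}{685} - 343443\right) = \left(7396 + 177342\right) \left(45 \cdot \frac{1}{685} - 343443\right) = 184738 \left(\frac{9}{137} - 343443\right) = 184738 \left(- \frac{47051682}{137}\right) = - \frac{8692233629316}{137}$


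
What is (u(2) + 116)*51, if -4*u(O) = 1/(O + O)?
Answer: 94605/16 ≈ 5912.8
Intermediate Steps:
u(O) = -1/(8*O) (u(O) = -1/(4*(O + O)) = -1/(2*O)/4 = -1/(8*O))
(u(2) + 116)*51 = (-⅛/2 + 116)*51 = (-⅛*½ + 116)*51 = (-1/16 + 116)*51 = (1855/16)*51 = 94605/16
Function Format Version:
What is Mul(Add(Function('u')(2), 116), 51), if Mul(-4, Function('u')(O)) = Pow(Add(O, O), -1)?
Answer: Rational(94605, 16) ≈ 5912.8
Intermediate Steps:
Function('u')(O) = Mul(Rational(-1, 8), Pow(O, -1)) (Function('u')(O) = Mul(Rational(-1, 4), Pow(Add(O, O), -1)) = Mul(Rational(-1, 4), Pow(Mul(2, O), -1)) = Mul(Rational(-1, 4), Mul(Rational(1, 2), Pow(O, -1))) = Mul(Rational(-1, 8), Pow(O, -1)))
Mul(Add(Function('u')(2), 116), 51) = Mul(Add(Mul(Rational(-1, 8), Pow(2, -1)), 116), 51) = Mul(Add(Mul(Rational(-1, 8), Rational(1, 2)), 116), 51) = Mul(Add(Rational(-1, 16), 116), 51) = Mul(Rational(1855, 16), 51) = Rational(94605, 16)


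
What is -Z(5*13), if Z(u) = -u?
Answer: 65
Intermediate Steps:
-Z(5*13) = -(-1)*5*13 = -(-1)*65 = -1*(-65) = 65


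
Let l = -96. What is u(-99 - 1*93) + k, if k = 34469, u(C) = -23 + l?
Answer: 34350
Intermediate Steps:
u(C) = -119 (u(C) = -23 - 96 = -119)
u(-99 - 1*93) + k = -119 + 34469 = 34350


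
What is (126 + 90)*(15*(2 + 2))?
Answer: 12960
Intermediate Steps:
(126 + 90)*(15*(2 + 2)) = 216*(15*4) = 216*60 = 12960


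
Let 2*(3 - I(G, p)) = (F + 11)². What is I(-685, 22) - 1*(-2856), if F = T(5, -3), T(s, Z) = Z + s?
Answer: 5549/2 ≈ 2774.5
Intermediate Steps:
F = 2 (F = -3 + 5 = 2)
I(G, p) = -163/2 (I(G, p) = 3 - (2 + 11)²/2 = 3 - ½*13² = 3 - ½*169 = 3 - 169/2 = -163/2)
I(-685, 22) - 1*(-2856) = -163/2 - 1*(-2856) = -163/2 + 2856 = 5549/2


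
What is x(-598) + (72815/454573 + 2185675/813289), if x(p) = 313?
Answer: 116768624527171/369699220597 ≈ 315.85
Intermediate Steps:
x(-598) + (72815/454573 + 2185675/813289) = 313 + (72815/454573 + 2185675/813289) = 313 + 1052768480310/369699220597 = 116768624527171/369699220597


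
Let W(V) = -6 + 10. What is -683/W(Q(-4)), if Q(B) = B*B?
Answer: -683/4 ≈ -170.75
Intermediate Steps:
Q(B) = B²
W(V) = 4
-683/W(Q(-4)) = -683/4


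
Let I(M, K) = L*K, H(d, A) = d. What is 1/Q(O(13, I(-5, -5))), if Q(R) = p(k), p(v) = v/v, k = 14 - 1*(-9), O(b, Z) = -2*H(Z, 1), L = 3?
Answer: 1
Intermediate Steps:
I(M, K) = 3*K
O(b, Z) = -2*Z
k = 23 (k = 14 + 9 = 23)
p(v) = 1
Q(R) = 1
1/Q(O(13, I(-5, -5))) = 1/1 = 1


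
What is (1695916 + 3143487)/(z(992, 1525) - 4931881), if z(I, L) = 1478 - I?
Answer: -4839403/4931395 ≈ -0.98135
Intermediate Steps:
(1695916 + 3143487)/(z(992, 1525) - 4931881) = (1695916 + 3143487)/((1478 - 1*992) - 4931881) = 4839403/((1478 - 992) - 4931881) = 4839403/(486 - 4931881) = 4839403/(-4931395) = 4839403*(-1/4931395) = -4839403/4931395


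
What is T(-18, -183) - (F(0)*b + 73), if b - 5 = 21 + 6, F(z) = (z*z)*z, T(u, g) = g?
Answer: -256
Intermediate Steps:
F(z) = z³ (F(z) = z²*z = z³)
b = 32 (b = 5 + (21 + 6) = 5 + 27 = 32)
T(-18, -183) - (F(0)*b + 73) = -183 - (0³*32 + 73) = -183 - (0*32 + 73) = -183 - (0 + 73) = -183 - 1*73 = -183 - 73 = -256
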